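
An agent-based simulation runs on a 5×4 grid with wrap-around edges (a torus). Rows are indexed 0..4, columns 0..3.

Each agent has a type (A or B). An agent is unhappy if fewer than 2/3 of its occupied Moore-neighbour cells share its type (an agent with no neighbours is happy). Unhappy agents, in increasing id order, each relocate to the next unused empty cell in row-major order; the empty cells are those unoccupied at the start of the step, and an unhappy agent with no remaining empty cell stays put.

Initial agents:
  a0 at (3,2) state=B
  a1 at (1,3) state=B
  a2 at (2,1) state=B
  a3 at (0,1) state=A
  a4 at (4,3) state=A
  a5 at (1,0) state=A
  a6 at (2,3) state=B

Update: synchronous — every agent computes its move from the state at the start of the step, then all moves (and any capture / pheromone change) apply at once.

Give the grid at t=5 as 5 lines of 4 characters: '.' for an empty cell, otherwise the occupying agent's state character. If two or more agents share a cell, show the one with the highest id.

t=1: a0@(3,2):B a1@(0,0):B a2@(0,2):B a3@(0,1):A a4@(0,3):A a5@(1,1):A a6@(2,3):B
t=2: a0@(3,2):B a1@(1,0):B a2@(1,2):B a3@(1,3):A a4@(2,0):A a5@(2,1):A a6@(2,3):B
t=3: a0@(0,0):B a1@(0,1):B a2@(0,2):B a3@(0,3):A a4@(1,1):A a5@(2,2):A a6@(3,0):B
t=4: a0@(1,0):B a1@(0,1):B a2@(1,2):B a3@(1,3):A a4@(2,0):A a5@(2,2):A a6@(3,0):B
t=5: a0@(0,0):B a1@(0,1):B a2@(0,2):B a3@(0,3):A a4@(1,1):A a5@(2,1):A a6@(2,3):B

BBBA
.A..
.A.B
....
....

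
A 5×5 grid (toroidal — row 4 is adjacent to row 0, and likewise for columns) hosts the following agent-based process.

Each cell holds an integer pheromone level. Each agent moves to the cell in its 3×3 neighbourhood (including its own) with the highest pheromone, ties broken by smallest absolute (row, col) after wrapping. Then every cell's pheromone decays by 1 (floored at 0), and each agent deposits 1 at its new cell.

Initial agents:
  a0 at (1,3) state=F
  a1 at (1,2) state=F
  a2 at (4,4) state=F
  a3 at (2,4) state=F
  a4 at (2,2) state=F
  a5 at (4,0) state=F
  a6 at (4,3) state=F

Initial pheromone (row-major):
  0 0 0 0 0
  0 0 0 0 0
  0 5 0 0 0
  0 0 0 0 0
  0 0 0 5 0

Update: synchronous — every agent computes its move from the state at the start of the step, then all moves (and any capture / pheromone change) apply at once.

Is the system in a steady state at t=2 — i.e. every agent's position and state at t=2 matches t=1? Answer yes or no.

t=1: a0@(0,2) a1@(2,1) a2@(4,3) a3@(1,0) a4@(2,1) a5@(0,0) a6@(4,3) | pheromone: 1 0 1 0 0 / 1 0 0 0 0 / 0 6 0 0 0 / 0 0 0 0 0 / 0 0 0 6 0
t=2: a0@(4,3) a1@(2,1) a2@(4,3) a3@(2,1) a4@(2,1) a5@(0,0) a6@(4,3) | pheromone: 1 0 0 0 0 / 0 0 0 0 0 / 0 8 0 0 0 / 0 0 0 0 0 / 0 0 0 8 0

no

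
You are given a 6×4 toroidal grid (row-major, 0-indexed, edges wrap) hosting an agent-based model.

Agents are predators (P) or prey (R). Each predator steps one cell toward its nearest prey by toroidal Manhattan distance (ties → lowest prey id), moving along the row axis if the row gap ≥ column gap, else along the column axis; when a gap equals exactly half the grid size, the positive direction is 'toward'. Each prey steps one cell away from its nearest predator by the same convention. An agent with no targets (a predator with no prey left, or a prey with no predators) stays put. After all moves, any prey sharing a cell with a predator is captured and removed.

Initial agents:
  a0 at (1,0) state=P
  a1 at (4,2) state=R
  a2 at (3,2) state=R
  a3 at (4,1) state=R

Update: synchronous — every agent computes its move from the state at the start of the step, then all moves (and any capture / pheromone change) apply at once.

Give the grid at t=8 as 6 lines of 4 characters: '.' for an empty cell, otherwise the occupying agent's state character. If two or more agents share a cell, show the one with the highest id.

.R..
....
....
..PR
....
..R.

t=1: a0@(2,0):P a1@(3,2):R a2@(4,2):R a3@(3,1):R
t=2: a0@(3,0):P a1@(3,1):R a2@(5,2):R a3@(4,1):R
t=3: a0@(3,1):P a1@(3,2):R a2@(0,2):R a3@(5,1):R
t=4: a0@(3,2):P a1@(3,3):R a2@(5,2):R a3@(0,1):R
t=5: a0@(3,3):P a1@(3,0):R a2@(0,2):R a3@(5,1):R
t=6: a0@(3,0):P a1@(3,1):R a2@(5,2):R a3@(0,1):R
t=7: a0@(3,1):P a1@(3,2):R a2@(0,2):R a3@(5,1):R
t=8: a0@(3,2):P a1@(3,3):R a2@(5,2):R a3@(0,1):R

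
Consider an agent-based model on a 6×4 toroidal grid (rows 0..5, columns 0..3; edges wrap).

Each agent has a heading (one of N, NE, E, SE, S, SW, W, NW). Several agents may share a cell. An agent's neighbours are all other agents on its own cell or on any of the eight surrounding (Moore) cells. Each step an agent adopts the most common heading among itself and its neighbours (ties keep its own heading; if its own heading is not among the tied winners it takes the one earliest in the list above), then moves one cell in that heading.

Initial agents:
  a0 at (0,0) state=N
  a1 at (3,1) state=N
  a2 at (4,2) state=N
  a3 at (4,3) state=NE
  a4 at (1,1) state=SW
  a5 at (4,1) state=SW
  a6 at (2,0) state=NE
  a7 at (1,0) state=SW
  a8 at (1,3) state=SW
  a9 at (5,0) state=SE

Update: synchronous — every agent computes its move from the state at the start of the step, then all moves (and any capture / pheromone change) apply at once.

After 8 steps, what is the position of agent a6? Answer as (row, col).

(4, 0)

t=1: a0@(1,3):SW a1@(2,1):N a2@(3,2):N a3@(3,0):NE a4@(2,0):SW a5@(3,1):N a6@(3,3):SW a7@(2,3):SW a8@(2,2):SW a9@(0,1):SE
t=2: a0@(2,2):SW a1@(1,1):N a2@(2,2):N a3@(4,3):SW a4@(3,3):SW a5@(2,1):N a6@(4,2):SW a7@(3,2):SW a8@(3,1):SW a9@(1,2):SE
t=3: a0@(3,1):SW a1@(0,1):N a2@(3,1):SW a3@(5,2):SW a4@(4,2):SW a5@(1,1):N a6@(5,1):SW a7@(4,1):SW a8@(4,0):SW a9@(0,2):N
t=4: a0@(4,0):SW a1@(5,1):N a2@(4,0):SW a3@(0,1):SW a4@(5,1):SW a5@(0,1):N a6@(0,0):SW a7@(5,0):SW a8@(5,3):SW a9@(5,2):N
t=5: a0@(5,3):SW a1@(0,0):SW a2@(5,3):SW a3@(1,0):SW a4@(0,0):SW a5@(1,0):SW a6@(1,3):SW a7@(0,3):SW a8@(0,2):SW a9@(4,2):N
t=6: a0@(0,2):SW a1@(1,3):SW a2@(0,2):SW a3@(2,3):SW a4@(1,3):SW a5@(2,3):SW a6@(2,2):SW a7@(1,2):SW a8@(1,1):SW a9@(5,1):SW
t=7: a0@(1,1):SW a1@(2,2):SW a2@(1,1):SW a3@(3,2):SW a4@(2,2):SW a5@(3,2):SW a6@(3,1):SW a7@(2,1):SW a8@(2,0):SW a9@(0,0):SW
t=8: a0@(2,0):SW a1@(3,1):SW a2@(2,0):SW a3@(4,1):SW a4@(3,1):SW a5@(4,1):SW a6@(4,0):SW a7@(3,0):SW a8@(3,3):SW a9@(1,3):SW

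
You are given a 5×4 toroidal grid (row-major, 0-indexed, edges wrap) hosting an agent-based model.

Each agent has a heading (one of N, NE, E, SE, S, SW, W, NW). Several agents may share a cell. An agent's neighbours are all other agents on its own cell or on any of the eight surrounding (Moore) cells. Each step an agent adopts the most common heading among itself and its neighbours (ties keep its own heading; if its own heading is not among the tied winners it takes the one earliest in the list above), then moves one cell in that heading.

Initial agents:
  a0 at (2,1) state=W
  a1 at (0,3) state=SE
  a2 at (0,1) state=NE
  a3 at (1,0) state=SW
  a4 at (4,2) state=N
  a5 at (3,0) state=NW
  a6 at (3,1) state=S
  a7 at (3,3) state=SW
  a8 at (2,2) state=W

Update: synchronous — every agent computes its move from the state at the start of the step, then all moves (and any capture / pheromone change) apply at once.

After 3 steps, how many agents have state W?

t=1: a0@(2,0):W a1@(1,0):SE a2@(4,2):NE a3@(2,3):SW a4@(3,2):N a5@(2,3):NW a6@(3,0):W a7@(4,2):SW a8@(2,1):W
t=2: a0@(2,3):W a1@(1,3):W a2@(3,3):NE a3@(2,2):W a4@(4,1):SW a5@(2,2):W a6@(3,3):W a7@(0,1):SW a8@(2,0):W
t=3: a0@(2,2):W a1@(1,2):W a2@(3,2):W a3@(2,1):W a4@(0,0):SW a5@(2,1):W a6@(3,2):W a7@(1,0):SW a8@(2,3):W

7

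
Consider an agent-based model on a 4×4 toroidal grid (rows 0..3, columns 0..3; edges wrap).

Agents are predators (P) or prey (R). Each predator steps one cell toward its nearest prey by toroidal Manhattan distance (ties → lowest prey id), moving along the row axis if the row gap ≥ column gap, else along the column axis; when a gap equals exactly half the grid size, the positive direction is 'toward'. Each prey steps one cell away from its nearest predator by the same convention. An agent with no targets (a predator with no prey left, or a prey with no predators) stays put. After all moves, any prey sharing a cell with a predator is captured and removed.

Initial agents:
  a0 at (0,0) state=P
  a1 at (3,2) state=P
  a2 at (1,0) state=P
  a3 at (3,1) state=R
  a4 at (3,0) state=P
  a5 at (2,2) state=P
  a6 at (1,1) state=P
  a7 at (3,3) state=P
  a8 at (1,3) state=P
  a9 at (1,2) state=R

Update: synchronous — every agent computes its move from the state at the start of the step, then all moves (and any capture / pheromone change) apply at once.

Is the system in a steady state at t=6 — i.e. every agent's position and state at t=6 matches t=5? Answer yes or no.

no

t=1: a0@(3,0):P a1@(3,1):P a2@(1,1):P a4@(3,1):P a5@(1,2):P a6@(1,2):P a7@(3,0):P a8@(1,2):P a9@(0,2):R
t=2: a0@(3,1):P a1@(0,1):P a2@(0,1):P a4@(0,1):P a5@(0,2):P a6@(0,2):P a7@(3,1):P a8@(0,2):P a9@(3,2):R
t=3: a0@(3,2):P a1@(3,1):P a2@(3,1):P a4@(3,1):P a5@(3,2):P a6@(3,2):P a7@(3,2):P a8@(3,2):P a9@(3,3):R
t=4: a0@(3,3):P a1@(3,2):P a2@(3,2):P a4@(3,2):P a5@(3,3):P a6@(3,3):P a7@(3,3):P a8@(3,3):P a9@(3,0):R
t=5: a0@(3,0):P a1@(3,3):P a2@(3,3):P a4@(3,3):P a5@(3,0):P a6@(3,0):P a7@(3,0):P a8@(3,0):P a9@(3,1):R
t=6: a0@(3,1):P a1@(3,0):P a2@(3,0):P a4@(3,0):P a5@(3,1):P a6@(3,1):P a7@(3,1):P a8@(3,1):P a9@(3,2):R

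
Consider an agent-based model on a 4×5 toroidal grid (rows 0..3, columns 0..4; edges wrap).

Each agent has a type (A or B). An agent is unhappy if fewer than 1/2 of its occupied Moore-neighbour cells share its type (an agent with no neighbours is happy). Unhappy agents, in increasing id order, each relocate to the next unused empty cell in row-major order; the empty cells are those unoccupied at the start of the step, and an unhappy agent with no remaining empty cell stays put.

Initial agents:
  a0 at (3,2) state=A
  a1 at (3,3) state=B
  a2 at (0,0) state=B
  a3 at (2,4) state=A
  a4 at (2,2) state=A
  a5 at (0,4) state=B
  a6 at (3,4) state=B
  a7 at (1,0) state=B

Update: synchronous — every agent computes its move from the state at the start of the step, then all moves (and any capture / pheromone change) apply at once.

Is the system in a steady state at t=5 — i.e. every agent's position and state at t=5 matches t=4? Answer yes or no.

t=1: a0@(3,2):A a1@(0,1):B a2@(0,0):B a3@(0,2):A a4@(2,2):A a5@(0,4):B a6@(3,4):B a7@(1,0):B
t=2: (unchanged — steady state)

yes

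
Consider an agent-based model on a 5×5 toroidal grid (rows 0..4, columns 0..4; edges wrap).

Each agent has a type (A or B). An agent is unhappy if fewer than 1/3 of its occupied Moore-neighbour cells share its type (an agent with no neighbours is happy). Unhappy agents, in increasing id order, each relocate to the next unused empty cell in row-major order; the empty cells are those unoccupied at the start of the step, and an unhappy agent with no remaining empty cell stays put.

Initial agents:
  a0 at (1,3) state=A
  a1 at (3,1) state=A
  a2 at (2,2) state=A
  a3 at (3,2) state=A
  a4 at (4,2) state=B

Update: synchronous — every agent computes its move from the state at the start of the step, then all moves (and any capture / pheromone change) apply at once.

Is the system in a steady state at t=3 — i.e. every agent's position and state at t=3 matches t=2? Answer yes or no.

yes

t=1: a0@(1,3):A a1@(3,1):A a2@(2,2):A a3@(3,2):A a4@(0,0):B
t=2: (unchanged — steady state)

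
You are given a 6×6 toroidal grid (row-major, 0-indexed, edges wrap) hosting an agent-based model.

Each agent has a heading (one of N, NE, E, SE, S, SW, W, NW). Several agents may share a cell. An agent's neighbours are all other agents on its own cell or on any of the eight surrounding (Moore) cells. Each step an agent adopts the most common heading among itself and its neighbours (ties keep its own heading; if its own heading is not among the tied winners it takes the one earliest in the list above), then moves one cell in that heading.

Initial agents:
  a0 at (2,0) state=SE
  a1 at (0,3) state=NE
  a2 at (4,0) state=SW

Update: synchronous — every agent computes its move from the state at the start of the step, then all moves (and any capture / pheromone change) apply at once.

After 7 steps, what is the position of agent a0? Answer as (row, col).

(3, 1)

t=1: a0@(3,1):SE a1@(5,4):NE a2@(5,5):SW
t=2: a0@(4,2):SE a1@(4,5):NE a2@(0,4):SW
t=3: a0@(5,3):SE a1@(3,0):NE a2@(1,3):SW
t=4: a0@(0,4):SE a1@(2,1):NE a2@(2,2):SW
t=5: a0@(1,5):SE a1@(1,2):NE a2@(3,1):SW
t=6: a0@(2,0):SE a1@(0,3):NE a2@(4,0):SW
t=7: a0@(3,1):SE a1@(5,4):NE a2@(5,5):SW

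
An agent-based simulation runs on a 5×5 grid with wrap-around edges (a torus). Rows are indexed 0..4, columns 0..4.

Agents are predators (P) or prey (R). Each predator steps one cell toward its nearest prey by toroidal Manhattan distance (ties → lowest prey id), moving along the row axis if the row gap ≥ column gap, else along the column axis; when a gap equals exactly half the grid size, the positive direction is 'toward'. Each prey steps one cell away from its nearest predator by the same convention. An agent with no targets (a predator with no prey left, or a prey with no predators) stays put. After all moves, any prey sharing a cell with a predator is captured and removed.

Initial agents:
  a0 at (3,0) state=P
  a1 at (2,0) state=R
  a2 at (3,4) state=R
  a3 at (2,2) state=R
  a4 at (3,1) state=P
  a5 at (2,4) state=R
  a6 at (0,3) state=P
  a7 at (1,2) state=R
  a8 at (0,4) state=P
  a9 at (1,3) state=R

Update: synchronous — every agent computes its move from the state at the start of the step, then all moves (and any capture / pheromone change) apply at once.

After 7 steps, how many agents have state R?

2

t=1: a0@(2,0):P a1@(1,0):R a2@(3,3):R a3@(1,2):R a4@(2,1):P a5@(1,4):R a6@(1,3):P a7@(2,2):R a8@(4,4):P a9@(2,3):R
t=2: a0@(1,0):P a1@(0,0):R a2@(4,3):R a3@(1,1):R a4@(2,2):P a6@(1,2):P a7@(2,3):R a8@(3,4):P a9@(3,3):R
t=3: a0@(0,0):P a1@(4,0):R a2@(0,3):R a3@(1,2):R a4@(2,3):P a6@(1,1):P a7@(2,4):R a8@(3,3):P a9@(3,2):R
t=4: a0@(4,0):P a1@(3,0):R a2@(0,2):R a3@(1,3):R a4@(2,4):P a6@(1,2):P a7@(2,0):R a8@(3,2):P a9@(3,1):R
t=5: a0@(3,0):P a2@(4,2):R a3@(1,4):R a4@(2,0):P a6@(0,2):P a7@(2,1):R a8@(3,1):P
t=6: a0@(2,0):P a2@(3,2):R a3@(0,4):R a4@(2,1):P a6@(4,2):P a7@(2,2):R a8@(2,1):P
t=7: a0@(2,1):P a3@(4,4):R a4@(2,2):P a6@(3,2):P a7@(2,3):R a8@(2,2):P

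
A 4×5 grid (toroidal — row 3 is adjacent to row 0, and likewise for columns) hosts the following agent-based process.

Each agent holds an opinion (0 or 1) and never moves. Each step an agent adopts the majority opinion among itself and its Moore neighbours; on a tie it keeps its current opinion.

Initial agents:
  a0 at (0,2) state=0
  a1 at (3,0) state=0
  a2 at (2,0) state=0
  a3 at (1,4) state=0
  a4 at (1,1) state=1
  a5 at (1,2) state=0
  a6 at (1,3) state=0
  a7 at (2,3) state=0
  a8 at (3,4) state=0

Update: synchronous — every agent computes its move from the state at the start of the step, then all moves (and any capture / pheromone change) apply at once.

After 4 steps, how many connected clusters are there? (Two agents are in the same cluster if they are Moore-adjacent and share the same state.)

t=1: a0@(0,2):0 a1@(3,0):0 a2@(2,0):0 a3@(1,4):0 a4@(1,1):0 a5@(1,2):0 a6@(1,3):0 a7@(2,3):0 a8@(3,4):0
t=2: (unchanged — steady state)

1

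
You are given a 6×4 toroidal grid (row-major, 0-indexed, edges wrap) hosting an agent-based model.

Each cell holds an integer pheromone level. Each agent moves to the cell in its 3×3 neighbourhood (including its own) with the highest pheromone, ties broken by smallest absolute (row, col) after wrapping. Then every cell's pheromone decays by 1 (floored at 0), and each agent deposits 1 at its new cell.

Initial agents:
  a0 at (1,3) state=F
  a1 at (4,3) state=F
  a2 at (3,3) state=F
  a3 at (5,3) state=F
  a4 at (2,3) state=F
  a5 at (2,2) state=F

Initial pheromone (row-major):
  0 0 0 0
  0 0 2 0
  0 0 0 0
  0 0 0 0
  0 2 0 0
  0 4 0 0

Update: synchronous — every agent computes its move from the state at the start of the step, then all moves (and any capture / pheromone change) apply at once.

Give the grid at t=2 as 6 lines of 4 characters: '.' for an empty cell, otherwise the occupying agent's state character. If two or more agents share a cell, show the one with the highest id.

t=1: a0@(1,2) a1@(3,0) a2@(2,0) a3@(0,0) a4@(1,2) a5@(1,2) | pheromone: 1 0 0 0 / 0 0 4 0 / 1 0 0 0 / 1 0 0 0 / 0 1 0 0 / 0 3 0 0
t=2: a0@(1,2) a1@(2,0) a2@(2,0) a3@(5,1) a4@(1,2) a5@(1,2) | pheromone: 0 0 0 0 / 0 0 6 0 / 2 0 0 0 / 0 0 0 0 / 0 0 0 0 / 0 3 0 0

....
..F.
F...
....
....
.F..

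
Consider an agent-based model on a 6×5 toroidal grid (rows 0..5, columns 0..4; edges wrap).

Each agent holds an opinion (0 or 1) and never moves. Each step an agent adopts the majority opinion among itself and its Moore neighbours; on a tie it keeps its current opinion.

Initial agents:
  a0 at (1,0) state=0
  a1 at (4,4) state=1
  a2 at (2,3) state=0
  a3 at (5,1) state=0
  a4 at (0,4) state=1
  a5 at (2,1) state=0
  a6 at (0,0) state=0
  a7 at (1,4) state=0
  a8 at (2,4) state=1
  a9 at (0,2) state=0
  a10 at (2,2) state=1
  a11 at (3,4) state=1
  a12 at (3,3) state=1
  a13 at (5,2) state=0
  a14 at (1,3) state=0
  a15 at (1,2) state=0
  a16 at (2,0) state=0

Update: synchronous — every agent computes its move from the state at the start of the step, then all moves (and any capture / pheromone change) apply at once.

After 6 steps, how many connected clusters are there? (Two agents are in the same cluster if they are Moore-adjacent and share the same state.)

2

t=1: a0@(1,0):0 a1@(4,4):1 a2@(2,3):0 a3@(5,1):0 a4@(0,4):0 a5@(2,1):0 a6@(0,0):0 a7@(1,4):0 a8@(2,4):0 a9@(0,2):0 a10@(2,2):0 a11@(3,4):1 a12@(3,3):1 a13@(5,2):0 a14@(1,3):0 a15@(1,2):0 a16@(2,0):0
t=2: (unchanged — steady state)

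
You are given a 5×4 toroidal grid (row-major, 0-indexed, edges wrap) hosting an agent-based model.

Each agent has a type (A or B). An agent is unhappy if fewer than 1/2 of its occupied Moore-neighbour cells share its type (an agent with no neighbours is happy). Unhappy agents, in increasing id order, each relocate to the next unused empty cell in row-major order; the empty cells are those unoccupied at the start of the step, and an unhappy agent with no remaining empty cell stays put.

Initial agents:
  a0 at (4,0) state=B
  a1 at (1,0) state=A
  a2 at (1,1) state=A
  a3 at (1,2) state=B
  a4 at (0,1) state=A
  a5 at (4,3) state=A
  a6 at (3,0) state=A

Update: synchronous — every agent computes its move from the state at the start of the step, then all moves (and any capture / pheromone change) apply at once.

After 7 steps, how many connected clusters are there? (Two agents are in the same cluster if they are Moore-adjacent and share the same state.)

t=1: a0@(0,0):B a1@(1,0):A a2@(1,1):A a3@(0,2):B a4@(0,1):A a5@(4,3):A a6@(3,0):A
t=2: a0@(0,3):B a1@(1,0):A a2@(1,1):A a3@(1,2):B a4@(0,1):A a5@(1,3):A a6@(3,0):A
t=3: a0@(0,0):B a1@(1,0):A a2@(1,1):A a3@(0,2):B a4@(0,1):A a5@(2,0):A a6@(3,0):A
t=4: a0@(0,3):B a1@(1,0):A a2@(1,1):A a3@(1,2):B a4@(0,1):A a5@(2,0):A a6@(3,0):A
t=5: a0@(0,3):B a1@(1,0):A a2@(1,1):A a3@(0,0):B a4@(0,1):A a5@(2,0):A a6@(3,0):A
t=6: a0@(0,3):B a1@(1,0):A a2@(1,1):A a3@(0,2):B a4@(0,1):A a5@(2,0):A a6@(3,0):A
t=7: a0@(0,3):B a1@(1,0):A a2@(1,1):A a3@(0,0):B a4@(0,1):A a5@(2,0):A a6@(3,0):A

2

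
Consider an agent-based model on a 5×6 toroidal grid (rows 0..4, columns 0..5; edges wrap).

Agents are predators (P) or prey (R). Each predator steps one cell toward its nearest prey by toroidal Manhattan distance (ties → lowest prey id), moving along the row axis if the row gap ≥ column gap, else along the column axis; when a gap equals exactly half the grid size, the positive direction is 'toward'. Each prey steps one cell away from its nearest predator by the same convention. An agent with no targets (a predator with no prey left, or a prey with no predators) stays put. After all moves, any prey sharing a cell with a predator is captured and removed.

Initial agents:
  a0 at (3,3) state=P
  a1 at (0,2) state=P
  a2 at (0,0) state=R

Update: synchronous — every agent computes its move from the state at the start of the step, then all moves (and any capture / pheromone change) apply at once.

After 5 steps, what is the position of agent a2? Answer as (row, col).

(3, 4)

t=1: a0@(3,4):P a1@(0,1):P a2@(0,5):R
t=2: a0@(4,4):P a1@(0,0):P a2@(0,4):R
t=3: a0@(0,4):P a1@(0,5):P a2@(1,4):R
t=4: a0@(1,4):P a1@(1,5):P a2@(2,4):R
t=5: a0@(2,4):P a1@(2,5):P a2@(3,4):R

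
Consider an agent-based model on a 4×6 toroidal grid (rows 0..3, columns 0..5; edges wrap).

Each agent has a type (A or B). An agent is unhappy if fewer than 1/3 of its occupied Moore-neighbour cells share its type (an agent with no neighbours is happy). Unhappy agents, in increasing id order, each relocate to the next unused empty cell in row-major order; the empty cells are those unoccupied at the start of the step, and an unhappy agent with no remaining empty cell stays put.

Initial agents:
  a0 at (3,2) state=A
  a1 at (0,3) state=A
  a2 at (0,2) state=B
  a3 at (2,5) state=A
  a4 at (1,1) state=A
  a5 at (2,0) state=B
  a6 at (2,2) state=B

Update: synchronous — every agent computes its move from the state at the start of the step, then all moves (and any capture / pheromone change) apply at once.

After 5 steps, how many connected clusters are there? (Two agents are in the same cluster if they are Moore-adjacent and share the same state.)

t=1: a0@(3,2):A a1@(0,3):A a2@(0,0):B a3@(0,1):A a4@(0,4):A a5@(0,5):B a6@(1,0):B
t=2: (unchanged — steady state)

2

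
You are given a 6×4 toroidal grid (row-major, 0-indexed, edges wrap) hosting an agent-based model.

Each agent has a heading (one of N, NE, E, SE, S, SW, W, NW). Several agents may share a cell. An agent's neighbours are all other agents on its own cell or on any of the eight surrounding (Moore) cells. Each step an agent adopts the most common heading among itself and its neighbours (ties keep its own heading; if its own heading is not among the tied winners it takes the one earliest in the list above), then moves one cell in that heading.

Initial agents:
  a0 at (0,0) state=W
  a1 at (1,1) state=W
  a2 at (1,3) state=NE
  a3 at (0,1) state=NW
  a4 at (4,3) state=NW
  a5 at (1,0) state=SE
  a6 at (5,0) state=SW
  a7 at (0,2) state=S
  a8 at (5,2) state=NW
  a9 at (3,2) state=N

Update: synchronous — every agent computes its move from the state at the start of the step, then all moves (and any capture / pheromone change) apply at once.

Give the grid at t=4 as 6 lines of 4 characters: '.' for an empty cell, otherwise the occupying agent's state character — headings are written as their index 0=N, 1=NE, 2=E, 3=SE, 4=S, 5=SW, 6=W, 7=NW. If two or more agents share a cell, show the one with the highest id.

t=1: a0@(0,3):W a1@(1,0):W a2@(0,0):NE a3@(5,0):NW a4@(3,2):NW a5@(1,3):W a6@(4,3):NW a7@(5,1):NW a8@(4,1):NW a9@(2,2):N
t=2: a0@(0,2):W a1@(1,3):W a2@(0,3):W a3@(4,3):NW a4@(2,1):NW a5@(1,2):W a6@(3,2):NW a7@(4,0):NW a8@(3,0):NW a9@(1,2):N
t=3: a0@(0,1):W a1@(1,2):W a2@(0,2):W a3@(3,2):NW a4@(1,0):NW a5@(1,1):W a6@(2,1):NW a7@(3,3):NW a8@(2,3):NW a9@(1,1):W
t=4: a0@(0,0):W a1@(1,1):W a2@(0,1):W a3@(2,1):NW a4@(0,3):NW a5@(1,0):W a6@(1,0):NW a7@(2,2):NW a8@(1,2):NW a9@(1,0):W

66.7
667.
.77.
....
....
....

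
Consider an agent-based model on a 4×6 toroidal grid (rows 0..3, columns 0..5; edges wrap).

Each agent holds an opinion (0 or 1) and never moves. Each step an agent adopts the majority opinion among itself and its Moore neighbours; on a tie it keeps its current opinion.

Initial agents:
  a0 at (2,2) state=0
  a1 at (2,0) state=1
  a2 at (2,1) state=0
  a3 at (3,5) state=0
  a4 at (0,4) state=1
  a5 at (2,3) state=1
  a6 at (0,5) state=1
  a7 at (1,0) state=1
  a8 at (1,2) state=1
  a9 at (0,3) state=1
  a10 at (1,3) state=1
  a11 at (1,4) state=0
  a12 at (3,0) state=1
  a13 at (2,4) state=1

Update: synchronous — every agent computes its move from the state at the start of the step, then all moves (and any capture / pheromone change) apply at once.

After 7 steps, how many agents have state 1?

14

t=1: a0@(2,2):1 a1@(2,0):1 a2@(2,1):1 a3@(3,5):1 a4@(0,4):1 a5@(2,3):1 a6@(0,5):1 a7@(1,0):1 a8@(1,2):1 a9@(0,3):1 a10@(1,3):1 a11@(1,4):1 a12@(3,0):1 a13@(2,4):1
t=2: (unchanged — steady state)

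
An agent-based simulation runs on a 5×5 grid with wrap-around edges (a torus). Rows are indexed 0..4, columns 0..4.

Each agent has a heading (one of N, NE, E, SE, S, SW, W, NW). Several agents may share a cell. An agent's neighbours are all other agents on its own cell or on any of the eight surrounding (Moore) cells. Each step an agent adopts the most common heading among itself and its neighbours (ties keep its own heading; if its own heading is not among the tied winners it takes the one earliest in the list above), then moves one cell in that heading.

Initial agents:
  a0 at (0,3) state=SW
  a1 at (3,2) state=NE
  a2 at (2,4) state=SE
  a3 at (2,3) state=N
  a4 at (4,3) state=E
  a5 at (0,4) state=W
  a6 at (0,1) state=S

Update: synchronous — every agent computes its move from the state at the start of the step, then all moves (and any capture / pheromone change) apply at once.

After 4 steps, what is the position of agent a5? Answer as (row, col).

t=1: a0@(1,2):SW a1@(2,3):NE a2@(3,0):SE a3@(1,3):N a4@(4,4):E a5@(0,3):W a6@(1,1):S
t=2: a0@(2,1):SW a1@(1,4):NE a2@(4,1):SE a3@(0,3):N a4@(4,0):E a5@(0,2):W a6@(2,1):S
t=3: a0@(3,0):SW a1@(0,0):NE a2@(0,2):SE a3@(4,3):N a4@(4,1):E a5@(0,1):W a6@(3,1):S
t=4: a0@(4,4):SW a1@(4,1):NE a2@(1,3):SE a3@(3,3):N a4@(4,2):E a5@(0,0):W a6@(4,1):S

(0, 0)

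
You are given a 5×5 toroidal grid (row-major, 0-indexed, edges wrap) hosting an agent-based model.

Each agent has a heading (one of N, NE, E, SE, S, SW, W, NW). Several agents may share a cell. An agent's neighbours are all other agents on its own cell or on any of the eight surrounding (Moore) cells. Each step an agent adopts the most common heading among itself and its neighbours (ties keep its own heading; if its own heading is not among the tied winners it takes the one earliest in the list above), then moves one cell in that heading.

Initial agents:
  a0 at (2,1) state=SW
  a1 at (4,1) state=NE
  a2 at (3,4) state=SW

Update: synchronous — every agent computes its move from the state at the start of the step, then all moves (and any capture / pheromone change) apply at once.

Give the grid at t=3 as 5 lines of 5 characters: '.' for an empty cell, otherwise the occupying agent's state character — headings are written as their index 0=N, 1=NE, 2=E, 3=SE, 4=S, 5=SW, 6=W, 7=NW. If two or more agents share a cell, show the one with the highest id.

...5.
.5..1
.....
.....
.....

t=1: a0@(3,0):SW a1@(3,2):NE a2@(4,3):SW
t=2: a0@(4,4):SW a1@(2,3):NE a2@(0,2):SW
t=3: a0@(0,3):SW a1@(1,4):NE a2@(1,1):SW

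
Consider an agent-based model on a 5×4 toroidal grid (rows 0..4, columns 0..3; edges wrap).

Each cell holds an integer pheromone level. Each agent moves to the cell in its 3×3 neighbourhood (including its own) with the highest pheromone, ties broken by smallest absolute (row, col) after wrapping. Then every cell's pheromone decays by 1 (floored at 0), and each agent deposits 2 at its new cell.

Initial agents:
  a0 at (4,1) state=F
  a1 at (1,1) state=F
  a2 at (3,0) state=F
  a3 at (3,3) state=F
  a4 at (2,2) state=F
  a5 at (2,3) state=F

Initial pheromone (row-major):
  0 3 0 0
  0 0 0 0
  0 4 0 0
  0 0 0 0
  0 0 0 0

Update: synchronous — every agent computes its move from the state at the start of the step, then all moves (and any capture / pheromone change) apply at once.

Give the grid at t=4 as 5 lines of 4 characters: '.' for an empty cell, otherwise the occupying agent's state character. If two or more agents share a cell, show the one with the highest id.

t=1: a0@(0,1) a1@(2,1) a2@(2,1) a3@(2,0) a4@(2,1) a5@(1,0) | pheromone: 0 4 0 0 / 2 0 0 0 / 2 9 0 0 / 0 0 0 0 / 0 0 0 0
t=2: a0@(0,1) a1@(2,1) a2@(2,1) a3@(2,1) a4@(2,1) a5@(2,1) | pheromone: 0 5 0 0 / 1 0 0 0 / 1 18 0 0 / 0 0 0 0 / 0 0 0 0
t=3: a0@(0,1) a1@(2,1) a2@(2,1) a3@(2,1) a4@(2,1) a5@(2,1) | pheromone: 0 6 0 0 / 0 0 0 0 / 0 27 0 0 / 0 0 0 0 / 0 0 0 0
t=4: a0@(0,1) a1@(2,1) a2@(2,1) a3@(2,1) a4@(2,1) a5@(2,1) | pheromone: 0 7 0 0 / 0 0 0 0 / 0 36 0 0 / 0 0 0 0 / 0 0 0 0

.F..
....
.F..
....
....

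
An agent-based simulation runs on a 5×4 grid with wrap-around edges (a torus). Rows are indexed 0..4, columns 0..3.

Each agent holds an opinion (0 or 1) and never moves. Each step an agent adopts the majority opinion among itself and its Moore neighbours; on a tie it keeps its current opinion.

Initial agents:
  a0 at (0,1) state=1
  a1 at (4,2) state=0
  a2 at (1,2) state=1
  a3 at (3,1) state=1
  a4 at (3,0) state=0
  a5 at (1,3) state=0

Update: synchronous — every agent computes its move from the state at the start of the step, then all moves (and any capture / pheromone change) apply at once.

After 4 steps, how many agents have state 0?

t=1: a0@(0,1):1 a1@(4,2):1 a2@(1,2):1 a3@(3,1):0 a4@(3,0):0 a5@(1,3):0
t=2: (unchanged — steady state)

3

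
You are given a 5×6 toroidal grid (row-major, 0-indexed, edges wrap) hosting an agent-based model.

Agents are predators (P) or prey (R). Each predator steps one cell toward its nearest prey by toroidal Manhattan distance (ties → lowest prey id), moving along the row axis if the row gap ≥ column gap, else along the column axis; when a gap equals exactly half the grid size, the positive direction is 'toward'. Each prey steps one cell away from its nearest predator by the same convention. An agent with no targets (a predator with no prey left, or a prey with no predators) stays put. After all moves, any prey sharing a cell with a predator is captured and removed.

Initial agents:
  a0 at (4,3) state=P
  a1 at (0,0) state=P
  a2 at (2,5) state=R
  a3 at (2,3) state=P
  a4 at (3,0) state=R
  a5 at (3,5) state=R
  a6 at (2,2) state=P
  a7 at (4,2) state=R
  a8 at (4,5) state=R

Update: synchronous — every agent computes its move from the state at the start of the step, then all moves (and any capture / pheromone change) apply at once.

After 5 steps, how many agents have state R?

1

t=1: a0@(4,2):P a1@(4,0):P a2@(2,0):R a3@(2,4):P a4@(2,0):R a5@(3,0):R a6@(3,2):P a7@(4,1):R
t=2: a0@(4,1):P a1@(3,0):P a2@(1,0):R a3@(2,5):P a4@(1,0):R a5@(2,0):R a6@(3,1):P a7@(4,0):R
t=3: a0@(4,0):P a1@(2,0):P a2@(0,0):R a3@(2,0):P a4@(0,0):R a5@(1,0):R a6@(2,1):P a7@(4,5):R
t=4: a0@(0,0):P a1@(1,0):P a3@(1,0):P a6@(1,1):P a7@(4,4):R
t=5: a0@(0,5):P a1@(0,0):P a3@(0,0):P a6@(1,2):P a7@(4,3):R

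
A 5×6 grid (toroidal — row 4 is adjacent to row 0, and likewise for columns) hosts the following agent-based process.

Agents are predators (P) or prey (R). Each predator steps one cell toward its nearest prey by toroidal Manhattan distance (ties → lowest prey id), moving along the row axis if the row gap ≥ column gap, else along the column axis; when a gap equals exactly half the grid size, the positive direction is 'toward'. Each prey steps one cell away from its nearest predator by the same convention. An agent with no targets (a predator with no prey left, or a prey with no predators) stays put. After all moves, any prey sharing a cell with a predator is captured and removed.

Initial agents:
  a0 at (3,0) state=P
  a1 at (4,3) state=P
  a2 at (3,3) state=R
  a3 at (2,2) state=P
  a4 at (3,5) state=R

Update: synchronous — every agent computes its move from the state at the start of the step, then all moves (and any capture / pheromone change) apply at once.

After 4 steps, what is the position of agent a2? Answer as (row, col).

(4, 3)

t=1: a0@(3,5):P a1@(3,3):P a2@(2,3):R a3@(3,2):P a4@(3,4):R
t=2: a0@(3,4):P a1@(2,3):P a2@(1,3):R a3@(2,2):P a4@(3,3):R
t=3: a0@(3,3):P a1@(1,3):P a2@(0,3):R a3@(1,2):P a4@(3,2):R
t=4: a0@(3,2):P a1@(0,3):P a2@(4,3):R a3@(0,2):P a4@(3,1):R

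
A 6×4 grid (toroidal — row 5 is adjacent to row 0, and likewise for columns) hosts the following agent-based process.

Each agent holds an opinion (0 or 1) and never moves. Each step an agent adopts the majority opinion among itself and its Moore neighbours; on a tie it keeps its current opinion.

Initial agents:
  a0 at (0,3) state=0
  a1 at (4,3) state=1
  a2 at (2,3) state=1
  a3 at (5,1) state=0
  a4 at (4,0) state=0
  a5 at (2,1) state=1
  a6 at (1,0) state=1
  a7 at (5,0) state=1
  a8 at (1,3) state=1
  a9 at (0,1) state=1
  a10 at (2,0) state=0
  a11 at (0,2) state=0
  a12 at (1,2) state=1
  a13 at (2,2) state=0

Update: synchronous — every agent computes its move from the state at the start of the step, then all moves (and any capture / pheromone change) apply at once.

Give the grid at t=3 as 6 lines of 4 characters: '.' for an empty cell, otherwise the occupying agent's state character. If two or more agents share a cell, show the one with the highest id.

.111
1.11
1111
....
0..1
11..

t=1: a0@(0,3):1 a1@(4,3):1 a2@(2,3):1 a3@(5,1):0 a4@(4,0):0 a5@(2,1):1 a6@(1,0):1 a7@(5,0):1 a8@(1,3):1 a9@(0,1):1 a10@(2,0):1 a11@(0,2):0 a12@(1,2):1 a13@(2,2):1
t=2: a0@(0,3):1 a1@(4,3):1 a2@(2,3):1 a3@(5,1):0 a4@(4,0):0 a5@(2,1):1 a6@(1,0):1 a7@(5,0):1 a8@(1,3):1 a9@(0,1):1 a10@(2,0):1 a11@(0,2):1 a12@(1,2):1 a13@(2,2):1
t=3: a0@(0,3):1 a1@(4,3):1 a2@(2,3):1 a3@(5,1):1 a4@(4,0):0 a5@(2,1):1 a6@(1,0):1 a7@(5,0):1 a8@(1,3):1 a9@(0,1):1 a10@(2,0):1 a11@(0,2):1 a12@(1,2):1 a13@(2,2):1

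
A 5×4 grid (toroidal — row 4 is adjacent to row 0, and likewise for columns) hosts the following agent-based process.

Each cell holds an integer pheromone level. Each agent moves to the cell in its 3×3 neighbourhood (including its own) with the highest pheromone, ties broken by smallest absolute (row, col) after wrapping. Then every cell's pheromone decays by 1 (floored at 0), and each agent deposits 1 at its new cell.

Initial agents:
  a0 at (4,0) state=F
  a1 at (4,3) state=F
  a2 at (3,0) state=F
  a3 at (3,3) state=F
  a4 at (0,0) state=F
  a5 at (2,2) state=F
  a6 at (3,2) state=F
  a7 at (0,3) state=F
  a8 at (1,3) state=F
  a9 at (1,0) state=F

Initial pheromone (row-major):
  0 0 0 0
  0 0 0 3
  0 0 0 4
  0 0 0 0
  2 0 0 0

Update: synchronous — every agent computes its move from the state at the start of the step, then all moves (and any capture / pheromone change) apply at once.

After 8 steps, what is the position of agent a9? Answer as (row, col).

(2, 3)

t=1: a0@(4,0) a1@(4,0) a2@(2,3) a3@(2,3) a4@(1,3) a5@(2,3) a6@(2,3) a7@(1,3) a8@(2,3) a9@(2,3) | pheromone: 0 0 0 0 / 0 0 0 4 / 0 0 0 9 / 0 0 0 0 / 3 0 0 0
t=2: a0@(4,0) a1@(4,0) a2@(2,3) a3@(2,3) a4@(2,3) a5@(2,3) a6@(2,3) a7@(2,3) a8@(2,3) a9@(2,3) | pheromone: 0 0 0 0 / 0 0 0 3 / 0 0 0 16 / 0 0 0 0 / 4 0 0 0
t=3: a0@(4,0) a1@(4,0) a2@(2,3) a3@(2,3) a4@(2,3) a5@(2,3) a6@(2,3) a7@(2,3) a8@(2,3) a9@(2,3) | pheromone: 0 0 0 0 / 0 0 0 2 / 0 0 0 23 / 0 0 0 0 / 5 0 0 0
t=4: a0@(4,0) a1@(4,0) a2@(2,3) a3@(2,3) a4@(2,3) a5@(2,3) a6@(2,3) a7@(2,3) a8@(2,3) a9@(2,3) | pheromone: 0 0 0 0 / 0 0 0 1 / 0 0 0 30 / 0 0 0 0 / 6 0 0 0
t=5: a0@(4,0) a1@(4,0) a2@(2,3) a3@(2,3) a4@(2,3) a5@(2,3) a6@(2,3) a7@(2,3) a8@(2,3) a9@(2,3) | pheromone: 0 0 0 0 / 0 0 0 0 / 0 0 0 37 / 0 0 0 0 / 7 0 0 0
t=6: a0@(4,0) a1@(4,0) a2@(2,3) a3@(2,3) a4@(2,3) a5@(2,3) a6@(2,3) a7@(2,3) a8@(2,3) a9@(2,3) | pheromone: 0 0 0 0 / 0 0 0 0 / 0 0 0 44 / 0 0 0 0 / 8 0 0 0
t=7: a0@(4,0) a1@(4,0) a2@(2,3) a3@(2,3) a4@(2,3) a5@(2,3) a6@(2,3) a7@(2,3) a8@(2,3) a9@(2,3) | pheromone: 0 0 0 0 / 0 0 0 0 / 0 0 0 51 / 0 0 0 0 / 9 0 0 0
t=8: a0@(4,0) a1@(4,0) a2@(2,3) a3@(2,3) a4@(2,3) a5@(2,3) a6@(2,3) a7@(2,3) a8@(2,3) a9@(2,3) | pheromone: 0 0 0 0 / 0 0 0 0 / 0 0 0 58 / 0 0 0 0 / 10 0 0 0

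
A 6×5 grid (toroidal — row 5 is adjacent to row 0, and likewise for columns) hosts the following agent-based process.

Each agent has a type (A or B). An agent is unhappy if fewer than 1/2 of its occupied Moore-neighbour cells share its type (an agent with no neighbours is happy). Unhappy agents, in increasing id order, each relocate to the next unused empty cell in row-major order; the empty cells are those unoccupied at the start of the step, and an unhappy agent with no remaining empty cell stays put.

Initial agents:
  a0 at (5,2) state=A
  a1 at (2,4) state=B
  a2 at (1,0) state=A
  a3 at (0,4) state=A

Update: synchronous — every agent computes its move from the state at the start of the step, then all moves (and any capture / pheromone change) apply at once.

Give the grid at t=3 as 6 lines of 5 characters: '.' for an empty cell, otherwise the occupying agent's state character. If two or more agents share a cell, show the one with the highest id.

A.B.A
A....
.....
.....
.....
.....

t=1: a0@(5,2):A a1@(0,0):B a2@(1,0):A a3@(0,4):A
t=2: a0@(5,2):A a1@(0,1):B a2@(1,0):A a3@(0,4):A
t=3: a0@(0,0):A a1@(0,2):B a2@(1,0):A a3@(0,4):A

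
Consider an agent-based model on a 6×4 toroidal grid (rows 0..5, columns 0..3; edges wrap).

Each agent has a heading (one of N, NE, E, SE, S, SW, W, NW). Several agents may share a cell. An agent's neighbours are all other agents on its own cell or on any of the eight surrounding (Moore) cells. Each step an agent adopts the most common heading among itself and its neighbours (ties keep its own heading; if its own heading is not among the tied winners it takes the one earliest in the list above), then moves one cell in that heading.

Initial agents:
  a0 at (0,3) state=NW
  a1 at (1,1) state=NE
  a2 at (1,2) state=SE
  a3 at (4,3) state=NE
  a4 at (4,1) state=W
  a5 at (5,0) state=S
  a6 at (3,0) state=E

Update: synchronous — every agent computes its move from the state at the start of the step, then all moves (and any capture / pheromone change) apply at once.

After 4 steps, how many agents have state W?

1

t=1: a0@(5,2):NW a1@(0,2):NE a2@(2,3):SE a3@(3,0):NE a4@(4,0):W a5@(0,0):S a6@(3,1):E
t=2: a0@(4,1):NW a1@(5,3):NE a2@(3,0):SE a3@(2,1):NE a4@(4,3):W a5@(1,0):S a6@(3,2):E
t=3: a0@(3,0):NW a1@(4,0):NE a2@(4,1):SE a3@(1,2):NE a4@(4,2):W a5@(2,0):S a6@(3,3):E
t=4: a0@(2,3):NW a1@(3,1):NE a2@(5,2):SE a3@(0,3):NE a4@(4,1):W a5@(3,0):S a6@(3,0):E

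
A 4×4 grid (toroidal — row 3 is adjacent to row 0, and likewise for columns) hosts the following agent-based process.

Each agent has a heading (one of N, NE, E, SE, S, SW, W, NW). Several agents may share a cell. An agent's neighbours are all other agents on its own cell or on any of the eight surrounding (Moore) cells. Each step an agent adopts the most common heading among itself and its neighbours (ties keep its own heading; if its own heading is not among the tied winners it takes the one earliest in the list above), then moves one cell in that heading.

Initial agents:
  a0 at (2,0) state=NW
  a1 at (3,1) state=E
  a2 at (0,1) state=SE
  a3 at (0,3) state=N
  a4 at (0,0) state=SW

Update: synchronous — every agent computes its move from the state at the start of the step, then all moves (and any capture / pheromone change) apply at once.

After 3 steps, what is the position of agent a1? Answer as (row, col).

(3, 0)

t=1: a0@(1,3):NW a1@(3,2):E a2@(1,2):SE a3@(3,3):N a4@(1,3):SW
t=2: a0@(0,2):NW a1@(3,3):E a2@(2,3):SE a3@(2,3):N a4@(2,2):SW
t=3: a0@(3,1):NW a1@(3,0):E a2@(3,0):SE a3@(1,3):N a4@(3,1):SW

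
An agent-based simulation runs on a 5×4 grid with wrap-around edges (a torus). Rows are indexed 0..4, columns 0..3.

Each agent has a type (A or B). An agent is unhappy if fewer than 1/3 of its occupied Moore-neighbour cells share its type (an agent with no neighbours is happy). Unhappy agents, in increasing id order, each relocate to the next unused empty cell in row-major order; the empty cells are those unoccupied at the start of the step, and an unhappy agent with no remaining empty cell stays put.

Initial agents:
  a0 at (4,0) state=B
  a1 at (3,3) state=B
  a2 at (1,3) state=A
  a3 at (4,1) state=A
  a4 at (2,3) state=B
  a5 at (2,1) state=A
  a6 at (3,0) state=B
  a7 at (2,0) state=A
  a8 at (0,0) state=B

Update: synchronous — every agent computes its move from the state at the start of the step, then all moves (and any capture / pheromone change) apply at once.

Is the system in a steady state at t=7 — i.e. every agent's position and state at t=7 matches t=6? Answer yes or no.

t=1: a0@(4,0):B a1@(3,3):B a2@(1,3):A a3@(0,1):A a4@(2,3):B a5@(2,1):A a6@(3,0):B a7@(2,0):A a8@(0,0):B
t=2: a0@(4,0):B a1@(3,3):B a2@(1,3):A a3@(0,2):A a4@(2,3):B a5@(2,1):A a6@(3,0):B a7@(2,0):A a8@(0,0):B
t=3: (unchanged — steady state)

yes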